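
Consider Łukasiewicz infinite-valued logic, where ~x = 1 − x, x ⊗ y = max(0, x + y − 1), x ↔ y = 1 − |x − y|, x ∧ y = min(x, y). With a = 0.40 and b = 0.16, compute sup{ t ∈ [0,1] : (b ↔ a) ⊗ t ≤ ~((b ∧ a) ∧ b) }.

1.00

b ↔ a = 1 − |0.16 − 0.40| = 1 − 0.24 = 0.76
So the left factor is b ↔ a = 0.76.
b ∧ a = min(0.16, 0.40) = 0.16
(b ∧ a) ∧ b = min(0.16, 0.16) = 0.16
~((b ∧ a) ∧ b) = 1 − 0.16 = 0.84
So the right-hand bound is ~((b ∧ a) ∧ b) = 0.84.
The residuum of the Łukasiewicz t-norm gives the supremum: min(1, 1 − 0.76 + 0.84).
1 − 0.76 + 0.84 = 1.08, so t = min(1, 1.08) = 1.00.
Check: 0.76 ⊗ 1.00 = max(0, 0.76) = 0.76 ≤ 0.84.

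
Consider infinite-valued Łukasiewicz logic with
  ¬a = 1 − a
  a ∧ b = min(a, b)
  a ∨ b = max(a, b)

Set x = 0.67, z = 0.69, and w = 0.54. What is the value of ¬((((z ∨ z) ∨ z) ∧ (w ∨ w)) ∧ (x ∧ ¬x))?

z ∨ z = max(0.69, 0.69) = 0.69
(z ∨ z) ∨ z = max(0.69, 0.69) = 0.69
w ∨ w = max(0.54, 0.54) = 0.54
((z ∨ z) ∨ z) ∧ (w ∨ w) = min(0.69, 0.54) = 0.54
¬x = 1 − 0.67 = 0.33
x ∧ ¬x = min(0.67, 0.33) = 0.33
(((z ∨ z) ∨ z) ∧ (w ∨ w)) ∧ (x ∧ ¬x) = min(0.54, 0.33) = 0.33
¬((((z ∨ z) ∨ z) ∧ (w ∨ w)) ∧ (x ∧ ¬x)) = 1 − 0.33 = 0.67

0.67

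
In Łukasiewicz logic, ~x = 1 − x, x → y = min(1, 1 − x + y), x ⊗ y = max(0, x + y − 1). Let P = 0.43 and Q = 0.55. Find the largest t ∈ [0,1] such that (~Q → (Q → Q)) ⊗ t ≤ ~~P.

0.43

~Q = 1 − 0.55 = 0.45
Q → Q = min(1, 1 − 0.55 + 0.55) = min(1, 1.00) = 1.00
~Q → (Q → Q) = min(1, 1 − 0.45 + 1.00) = min(1, 1.55) = 1.00
So the left factor is ~Q → (Q → Q) = 1.00.
~P = 1 − 0.43 = 0.57
~~P = 1 − 0.57 = 0.43
So the right-hand bound is ~~P = 0.43.
The residuum of the Łukasiewicz t-norm gives the supremum: min(1, 1 − 1.00 + 0.43).
1 − 1.00 + 0.43 = 0.43, so t = min(1, 0.43) = 0.43.
Check: 1.00 ⊗ 0.43 = max(0, 0.43) = 0.43 ≤ 0.43.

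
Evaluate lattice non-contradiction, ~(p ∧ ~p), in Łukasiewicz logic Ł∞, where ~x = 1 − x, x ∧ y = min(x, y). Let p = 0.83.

0.83

~p = 1 − 0.83 = 0.17
p ∧ ~p = min(0.83, 0.17) = 0.17
~(p ∧ ~p) = 1 − 0.17 = 0.83
(The value 0.83 < 1 shows this instance is not satisfied; not a Ł∞-tautology — its value is 1 − min(a, 1−a).)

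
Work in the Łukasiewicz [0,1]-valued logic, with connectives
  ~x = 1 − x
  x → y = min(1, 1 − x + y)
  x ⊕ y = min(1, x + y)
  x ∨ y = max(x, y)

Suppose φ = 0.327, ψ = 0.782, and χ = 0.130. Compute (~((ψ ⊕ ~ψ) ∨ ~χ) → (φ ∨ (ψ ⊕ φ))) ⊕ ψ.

~ψ = 1 − 0.782 = 0.218
ψ ⊕ ~ψ = min(1, 0.782 + 0.218) = min(1, 1.000) = 1.000
~χ = 1 − 0.130 = 0.870
(ψ ⊕ ~ψ) ∨ ~χ = max(1.000, 0.870) = 1.000
~((ψ ⊕ ~ψ) ∨ ~χ) = 1 − 1.000 = 0.000
ψ ⊕ φ = min(1, 0.782 + 0.327) = min(1, 1.109) = 1.000
φ ∨ (ψ ⊕ φ) = max(0.327, 1.000) = 1.000
~((ψ ⊕ ~ψ) ∨ ~χ) → (φ ∨ (ψ ⊕ φ)) = min(1, 1 − 0.000 + 1.000) = min(1, 2.000) = 1.000
(~((ψ ⊕ ~ψ) ∨ ~χ) → (φ ∨ (ψ ⊕ φ))) ⊕ ψ = min(1, 1.000 + 0.782) = min(1, 1.782) = 1.000

1.000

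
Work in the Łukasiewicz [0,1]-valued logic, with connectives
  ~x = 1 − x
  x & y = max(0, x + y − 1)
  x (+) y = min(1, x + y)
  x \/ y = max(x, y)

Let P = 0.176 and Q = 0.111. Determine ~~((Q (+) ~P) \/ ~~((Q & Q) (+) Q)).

~P = 1 − 0.176 = 0.824
Q (+) ~P = min(1, 0.111 + 0.824) = min(1, 0.935) = 0.935
Q & Q = max(0, 0.111 + 0.111 − 1) = max(0, -0.778) = 0.000
(Q & Q) (+) Q = min(1, 0.000 + 0.111) = min(1, 0.111) = 0.111
~((Q & Q) (+) Q) = 1 − 0.111 = 0.889
~~((Q & Q) (+) Q) = 1 − 0.889 = 0.111
(Q (+) ~P) \/ ~~((Q & Q) (+) Q) = max(0.935, 0.111) = 0.935
~((Q (+) ~P) \/ ~~((Q & Q) (+) Q)) = 1 − 0.935 = 0.065
~~((Q (+) ~P) \/ ~~((Q & Q) (+) Q)) = 1 − 0.065 = 0.935

0.935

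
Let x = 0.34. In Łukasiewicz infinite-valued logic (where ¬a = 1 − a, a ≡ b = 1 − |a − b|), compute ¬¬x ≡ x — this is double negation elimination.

¬x = 1 − 0.34 = 0.66
¬¬x = 1 − 0.66 = 0.34
¬¬x ≡ x = 1 − |0.34 − 0.34| = 1 − 0.00 = 1.00
(As expected: always 1 in Ł∞ since negation is involutive.)

1.00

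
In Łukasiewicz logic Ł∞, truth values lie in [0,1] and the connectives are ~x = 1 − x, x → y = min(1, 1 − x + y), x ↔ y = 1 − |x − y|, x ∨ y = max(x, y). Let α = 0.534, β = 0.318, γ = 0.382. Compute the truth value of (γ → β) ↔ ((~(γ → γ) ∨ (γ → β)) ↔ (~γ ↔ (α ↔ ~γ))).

0.830

γ → β = min(1, 1 − 0.382 + 0.318) = min(1, 0.936) = 0.936
γ → γ = min(1, 1 − 0.382 + 0.382) = min(1, 1.000) = 1.000
~(γ → γ) = 1 − 1.000 = 0.000
~(γ → γ) ∨ (γ → β) = max(0.000, 0.936) = 0.936
~γ = 1 − 0.382 = 0.618
α ↔ ~γ = 1 − |0.534 − 0.618| = 1 − 0.084 = 0.916
~γ ↔ (α ↔ ~γ) = 1 − |0.618 − 0.916| = 1 − 0.298 = 0.702
(~(γ → γ) ∨ (γ → β)) ↔ (~γ ↔ (α ↔ ~γ)) = 1 − |0.936 − 0.702| = 1 − 0.234 = 0.766
(γ → β) ↔ ((~(γ → γ) ∨ (γ → β)) ↔ (~γ ↔ (α ↔ ~γ))) = 1 − |0.936 − 0.766| = 1 − 0.170 = 0.830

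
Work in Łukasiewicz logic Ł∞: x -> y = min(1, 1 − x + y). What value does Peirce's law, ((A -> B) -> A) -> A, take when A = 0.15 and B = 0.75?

1.00

A -> B = min(1, 1 − 0.15 + 0.75) = min(1, 1.60) = 1.00
(A -> B) -> A = min(1, 1 − 1.00 + 0.15) = min(1, 0.15) = 0.15
((A -> B) -> A) -> A = min(1, 1 − 0.15 + 0.15) = min(1, 1.00) = 1.00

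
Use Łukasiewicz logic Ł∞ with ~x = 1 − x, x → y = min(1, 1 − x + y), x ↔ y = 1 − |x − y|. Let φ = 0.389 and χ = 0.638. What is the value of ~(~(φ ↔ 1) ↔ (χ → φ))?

φ ↔ 1 = 1 − |0.389 − 1.000| = 1 − 0.611 = 0.389
~(φ ↔ 1) = 1 − 0.389 = 0.611
χ → φ = min(1, 1 − 0.638 + 0.389) = min(1, 0.751) = 0.751
~(φ ↔ 1) ↔ (χ → φ) = 1 − |0.611 − 0.751| = 1 − 0.140 = 0.860
~(~(φ ↔ 1) ↔ (χ → φ)) = 1 − 0.860 = 0.140

0.140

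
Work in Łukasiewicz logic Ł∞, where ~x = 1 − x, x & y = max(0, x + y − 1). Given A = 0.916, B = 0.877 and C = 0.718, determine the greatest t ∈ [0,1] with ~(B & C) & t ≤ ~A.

0.679

B & C = max(0, 0.877 + 0.718 − 1) = max(0, 0.595) = 0.595
~(B & C) = 1 − 0.595 = 0.405
So the left factor is ~(B & C) = 0.405.
~A = 1 − 0.916 = 0.084
So the right-hand bound is ~A = 0.084.
The residuum of the Łukasiewicz t-norm gives the supremum: min(1, 1 − 0.405 + 0.084).
1 − 0.405 + 0.084 = 0.679, so t = min(1, 0.679) = 0.679.
Check: 0.405 & 0.679 = max(0, 0.084) = 0.084 ≤ 0.084.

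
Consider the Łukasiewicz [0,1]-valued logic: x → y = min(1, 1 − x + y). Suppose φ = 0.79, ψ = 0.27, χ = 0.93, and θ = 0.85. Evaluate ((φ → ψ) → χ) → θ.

φ → ψ = min(1, 1 − 0.79 + 0.27) = min(1, 0.48) = 0.48
(φ → ψ) → χ = min(1, 1 − 0.48 + 0.93) = min(1, 1.45) = 1.00
((φ → ψ) → χ) → θ = min(1, 1 − 1.00 + 0.85) = min(1, 0.85) = 0.85

0.85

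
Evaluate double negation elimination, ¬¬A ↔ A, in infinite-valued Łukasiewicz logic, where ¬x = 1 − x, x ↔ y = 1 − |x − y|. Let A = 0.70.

¬A = 1 − 0.70 = 0.30
¬¬A = 1 − 0.30 = 0.70
¬¬A ↔ A = 1 − |0.70 − 0.70| = 1 − 0.00 = 1.00
(As expected: always 1 in Ł∞ since negation is involutive.)

1.00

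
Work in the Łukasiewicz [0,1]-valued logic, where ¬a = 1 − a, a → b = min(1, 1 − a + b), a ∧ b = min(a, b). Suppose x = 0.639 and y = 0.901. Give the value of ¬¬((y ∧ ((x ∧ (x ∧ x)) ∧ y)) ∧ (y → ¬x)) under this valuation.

x ∧ x = min(0.639, 0.639) = 0.639
x ∧ (x ∧ x) = min(0.639, 0.639) = 0.639
(x ∧ (x ∧ x)) ∧ y = min(0.639, 0.901) = 0.639
y ∧ ((x ∧ (x ∧ x)) ∧ y) = min(0.901, 0.639) = 0.639
¬x = 1 − 0.639 = 0.361
y → ¬x = min(1, 1 − 0.901 + 0.361) = min(1, 0.460) = 0.460
(y ∧ ((x ∧ (x ∧ x)) ∧ y)) ∧ (y → ¬x) = min(0.639, 0.460) = 0.460
¬((y ∧ ((x ∧ (x ∧ x)) ∧ y)) ∧ (y → ¬x)) = 1 − 0.460 = 0.540
¬¬((y ∧ ((x ∧ (x ∧ x)) ∧ y)) ∧ (y → ¬x)) = 1 − 0.540 = 0.460

0.460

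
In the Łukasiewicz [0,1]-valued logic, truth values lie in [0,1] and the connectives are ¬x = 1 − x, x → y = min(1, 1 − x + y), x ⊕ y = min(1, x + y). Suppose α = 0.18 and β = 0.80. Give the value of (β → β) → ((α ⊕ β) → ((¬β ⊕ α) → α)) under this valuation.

β → β = min(1, 1 − 0.80 + 0.80) = min(1, 1.00) = 1.00
α ⊕ β = min(1, 0.18 + 0.80) = min(1, 0.98) = 0.98
¬β = 1 − 0.80 = 0.20
¬β ⊕ α = min(1, 0.20 + 0.18) = min(1, 0.38) = 0.38
(¬β ⊕ α) → α = min(1, 1 − 0.38 + 0.18) = min(1, 0.80) = 0.80
(α ⊕ β) → ((¬β ⊕ α) → α) = min(1, 1 − 0.98 + 0.80) = min(1, 0.82) = 0.82
(β → β) → ((α ⊕ β) → ((¬β ⊕ α) → α)) = min(1, 1 − 1.00 + 0.82) = min(1, 0.82) = 0.82

0.82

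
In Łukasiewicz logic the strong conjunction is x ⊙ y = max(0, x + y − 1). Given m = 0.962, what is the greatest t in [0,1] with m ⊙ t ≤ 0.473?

0.511

The residuum of the Łukasiewicz t-norm gives the supremum: min(1, 1 − 0.962 + 0.473).
1 − 0.962 + 0.473 = 0.511, so t = min(1, 0.511) = 0.511.
Check: 0.962 ⊙ 0.511 = max(0, 0.473) = 0.473 ≤ 0.473.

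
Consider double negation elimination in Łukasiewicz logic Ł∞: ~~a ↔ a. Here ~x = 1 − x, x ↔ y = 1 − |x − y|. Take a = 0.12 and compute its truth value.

1.00

~a = 1 − 0.12 = 0.88
~~a = 1 − 0.88 = 0.12
~~a ↔ a = 1 − |0.12 − 0.12| = 1 − 0.00 = 1.00
(As expected: always 1 in Ł∞ since negation is involutive.)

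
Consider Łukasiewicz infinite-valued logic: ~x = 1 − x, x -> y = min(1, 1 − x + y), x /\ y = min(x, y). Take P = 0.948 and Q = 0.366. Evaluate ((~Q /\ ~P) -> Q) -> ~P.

~Q = 1 − 0.366 = 0.634
~P = 1 − 0.948 = 0.052
~Q /\ ~P = min(0.634, 0.052) = 0.052
(~Q /\ ~P) -> Q = min(1, 1 − 0.052 + 0.366) = min(1, 1.314) = 1.000
((~Q /\ ~P) -> Q) -> ~P = min(1, 1 − 1.000 + 0.052) = min(1, 0.052) = 0.052

0.052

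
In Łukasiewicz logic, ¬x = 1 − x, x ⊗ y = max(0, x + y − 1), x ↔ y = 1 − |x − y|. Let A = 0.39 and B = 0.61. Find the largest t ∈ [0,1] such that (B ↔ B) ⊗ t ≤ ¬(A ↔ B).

0.22

B ↔ B = 1 − |0.61 − 0.61| = 1 − 0.00 = 1.00
So the left factor is B ↔ B = 1.00.
A ↔ B = 1 − |0.39 − 0.61| = 1 − 0.22 = 0.78
¬(A ↔ B) = 1 − 0.78 = 0.22
So the right-hand bound is ¬(A ↔ B) = 0.22.
The residuum of the Łukasiewicz t-norm gives the supremum: min(1, 1 − 1.00 + 0.22).
1 − 1.00 + 0.22 = 0.22, so t = min(1, 0.22) = 0.22.
Check: 1.00 ⊗ 0.22 = max(0, 0.22) = 0.22 ≤ 0.22.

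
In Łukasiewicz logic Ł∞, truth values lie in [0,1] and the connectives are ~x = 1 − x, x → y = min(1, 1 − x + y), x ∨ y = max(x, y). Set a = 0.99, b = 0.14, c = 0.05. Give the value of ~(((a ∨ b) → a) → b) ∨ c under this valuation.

a ∨ b = max(0.99, 0.14) = 0.99
(a ∨ b) → a = min(1, 1 − 0.99 + 0.99) = min(1, 1.00) = 1.00
((a ∨ b) → a) → b = min(1, 1 − 1.00 + 0.14) = min(1, 0.14) = 0.14
~(((a ∨ b) → a) → b) = 1 − 0.14 = 0.86
~(((a ∨ b) → a) → b) ∨ c = max(0.86, 0.05) = 0.86

0.86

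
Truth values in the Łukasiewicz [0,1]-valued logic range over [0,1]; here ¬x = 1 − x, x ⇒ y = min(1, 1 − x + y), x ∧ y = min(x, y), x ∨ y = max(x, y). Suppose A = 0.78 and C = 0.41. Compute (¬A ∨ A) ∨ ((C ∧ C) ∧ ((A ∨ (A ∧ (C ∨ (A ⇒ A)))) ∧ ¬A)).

0.78

¬A = 1 − 0.78 = 0.22
¬A ∨ A = max(0.22, 0.78) = 0.78
C ∧ C = min(0.41, 0.41) = 0.41
A ⇒ A = min(1, 1 − 0.78 + 0.78) = min(1, 1.00) = 1.00
C ∨ (A ⇒ A) = max(0.41, 1.00) = 1.00
A ∧ (C ∨ (A ⇒ A)) = min(0.78, 1.00) = 0.78
A ∨ (A ∧ (C ∨ (A ⇒ A))) = max(0.78, 0.78) = 0.78
(A ∨ (A ∧ (C ∨ (A ⇒ A)))) ∧ ¬A = min(0.78, 0.22) = 0.22
(C ∧ C) ∧ ((A ∨ (A ∧ (C ∨ (A ⇒ A)))) ∧ ¬A) = min(0.41, 0.22) = 0.22
(¬A ∨ A) ∨ ((C ∧ C) ∧ ((A ∨ (A ∧ (C ∨ (A ⇒ A)))) ∧ ¬A)) = max(0.78, 0.22) = 0.78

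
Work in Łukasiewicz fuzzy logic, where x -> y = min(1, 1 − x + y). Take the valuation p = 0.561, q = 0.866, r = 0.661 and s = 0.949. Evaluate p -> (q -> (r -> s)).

r -> s = min(1, 1 − 0.661 + 0.949) = min(1, 1.288) = 1.000
q -> (r -> s) = min(1, 1 − 0.866 + 1.000) = min(1, 1.134) = 1.000
p -> (q -> (r -> s)) = min(1, 1 − 0.561 + 1.000) = min(1, 1.439) = 1.000

1.000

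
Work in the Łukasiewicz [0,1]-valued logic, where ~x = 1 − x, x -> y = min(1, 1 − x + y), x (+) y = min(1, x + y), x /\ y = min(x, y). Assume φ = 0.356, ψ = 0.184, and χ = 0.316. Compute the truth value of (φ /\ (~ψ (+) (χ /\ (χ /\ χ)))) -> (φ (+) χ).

1.000

~ψ = 1 − 0.184 = 0.816
χ /\ χ = min(0.316, 0.316) = 0.316
χ /\ (χ /\ χ) = min(0.316, 0.316) = 0.316
~ψ (+) (χ /\ (χ /\ χ)) = min(1, 0.816 + 0.316) = min(1, 1.132) = 1.000
φ /\ (~ψ (+) (χ /\ (χ /\ χ))) = min(0.356, 1.000) = 0.356
φ (+) χ = min(1, 0.356 + 0.316) = min(1, 0.672) = 0.672
(φ /\ (~ψ (+) (χ /\ (χ /\ χ)))) -> (φ (+) χ) = min(1, 1 − 0.356 + 0.672) = min(1, 1.316) = 1.000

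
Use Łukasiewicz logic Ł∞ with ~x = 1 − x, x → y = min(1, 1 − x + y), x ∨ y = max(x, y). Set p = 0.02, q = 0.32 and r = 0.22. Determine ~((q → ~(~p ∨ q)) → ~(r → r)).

~p = 1 − 0.02 = 0.98
~p ∨ q = max(0.98, 0.32) = 0.98
~(~p ∨ q) = 1 − 0.98 = 0.02
q → ~(~p ∨ q) = min(1, 1 − 0.32 + 0.02) = min(1, 0.70) = 0.70
r → r = min(1, 1 − 0.22 + 0.22) = min(1, 1.00) = 1.00
~(r → r) = 1 − 1.00 = 0.00
(q → ~(~p ∨ q)) → ~(r → r) = min(1, 1 − 0.70 + 0.00) = min(1, 0.30) = 0.30
~((q → ~(~p ∨ q)) → ~(r → r)) = 1 − 0.30 = 0.70

0.70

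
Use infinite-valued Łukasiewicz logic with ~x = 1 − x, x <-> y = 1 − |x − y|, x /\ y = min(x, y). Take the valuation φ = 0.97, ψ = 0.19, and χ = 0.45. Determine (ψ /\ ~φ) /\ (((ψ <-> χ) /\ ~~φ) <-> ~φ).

~φ = 1 − 0.97 = 0.03
ψ /\ ~φ = min(0.19, 0.03) = 0.03
ψ <-> χ = 1 − |0.19 − 0.45| = 1 − 0.26 = 0.74
~~φ = 1 − 0.03 = 0.97
(ψ <-> χ) /\ ~~φ = min(0.74, 0.97) = 0.74
((ψ <-> χ) /\ ~~φ) <-> ~φ = 1 − |0.74 − 0.03| = 1 − 0.71 = 0.29
(ψ /\ ~φ) /\ (((ψ <-> χ) /\ ~~φ) <-> ~φ) = min(0.03, 0.29) = 0.03

0.03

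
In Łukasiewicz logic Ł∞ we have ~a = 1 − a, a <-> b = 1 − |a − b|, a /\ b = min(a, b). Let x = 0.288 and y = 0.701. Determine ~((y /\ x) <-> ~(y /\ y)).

0.011

y /\ x = min(0.701, 0.288) = 0.288
y /\ y = min(0.701, 0.701) = 0.701
~(y /\ y) = 1 − 0.701 = 0.299
(y /\ x) <-> ~(y /\ y) = 1 − |0.288 − 0.299| = 1 − 0.011 = 0.989
~((y /\ x) <-> ~(y /\ y)) = 1 − 0.989 = 0.011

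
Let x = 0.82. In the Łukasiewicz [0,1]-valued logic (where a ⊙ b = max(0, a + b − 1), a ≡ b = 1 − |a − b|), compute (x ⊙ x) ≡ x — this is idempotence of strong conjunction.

x ⊙ x = max(0, 0.82 + 0.82 − 1) = max(0, 0.64) = 0.64
(x ⊙ x) ≡ x = 1 − |0.64 − 0.82| = 1 − 0.18 = 0.82
(The value 0.82 < 1 shows this instance is not satisfied; fails in Ł∞ since a ⊗ a = max(0, 2a−1) ≠ a in general.)

0.82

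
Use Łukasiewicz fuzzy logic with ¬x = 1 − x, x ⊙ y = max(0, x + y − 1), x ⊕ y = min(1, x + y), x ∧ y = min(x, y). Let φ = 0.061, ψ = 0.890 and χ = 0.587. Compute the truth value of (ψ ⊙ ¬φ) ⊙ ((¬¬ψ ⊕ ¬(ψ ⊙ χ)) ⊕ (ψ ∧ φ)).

0.829

¬φ = 1 − 0.061 = 0.939
ψ ⊙ ¬φ = max(0, 0.890 + 0.939 − 1) = max(0, 0.829) = 0.829
¬ψ = 1 − 0.890 = 0.110
¬¬ψ = 1 − 0.110 = 0.890
ψ ⊙ χ = max(0, 0.890 + 0.587 − 1) = max(0, 0.477) = 0.477
¬(ψ ⊙ χ) = 1 − 0.477 = 0.523
¬¬ψ ⊕ ¬(ψ ⊙ χ) = min(1, 0.890 + 0.523) = min(1, 1.413) = 1.000
ψ ∧ φ = min(0.890, 0.061) = 0.061
(¬¬ψ ⊕ ¬(ψ ⊙ χ)) ⊕ (ψ ∧ φ) = min(1, 1.000 + 0.061) = min(1, 1.061) = 1.000
(ψ ⊙ ¬φ) ⊙ ((¬¬ψ ⊕ ¬(ψ ⊙ χ)) ⊕ (ψ ∧ φ)) = max(0, 0.829 + 1.000 − 1) = max(0, 0.829) = 0.829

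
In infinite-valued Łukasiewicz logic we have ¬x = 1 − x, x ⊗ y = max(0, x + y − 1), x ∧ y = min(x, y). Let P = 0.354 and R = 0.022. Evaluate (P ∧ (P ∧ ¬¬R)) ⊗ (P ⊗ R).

¬R = 1 − 0.022 = 0.978
¬¬R = 1 − 0.978 = 0.022
P ∧ ¬¬R = min(0.354, 0.022) = 0.022
P ∧ (P ∧ ¬¬R) = min(0.354, 0.022) = 0.022
P ⊗ R = max(0, 0.354 + 0.022 − 1) = max(0, -0.624) = 0.000
(P ∧ (P ∧ ¬¬R)) ⊗ (P ⊗ R) = max(0, 0.022 + 0.000 − 1) = max(0, -0.978) = 0.000

0.000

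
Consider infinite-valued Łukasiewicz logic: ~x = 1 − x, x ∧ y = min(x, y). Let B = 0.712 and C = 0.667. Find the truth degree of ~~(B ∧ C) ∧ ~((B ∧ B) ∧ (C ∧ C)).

0.333

B ∧ C = min(0.712, 0.667) = 0.667
~(B ∧ C) = 1 − 0.667 = 0.333
~~(B ∧ C) = 1 − 0.333 = 0.667
B ∧ B = min(0.712, 0.712) = 0.712
C ∧ C = min(0.667, 0.667) = 0.667
(B ∧ B) ∧ (C ∧ C) = min(0.712, 0.667) = 0.667
~((B ∧ B) ∧ (C ∧ C)) = 1 − 0.667 = 0.333
~~(B ∧ C) ∧ ~((B ∧ B) ∧ (C ∧ C)) = min(0.667, 0.333) = 0.333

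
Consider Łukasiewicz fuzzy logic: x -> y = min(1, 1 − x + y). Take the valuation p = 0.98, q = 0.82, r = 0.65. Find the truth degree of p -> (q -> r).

q -> r = min(1, 1 − 0.82 + 0.65) = min(1, 0.83) = 0.83
p -> (q -> r) = min(1, 1 − 0.98 + 0.83) = min(1, 0.85) = 0.85

0.85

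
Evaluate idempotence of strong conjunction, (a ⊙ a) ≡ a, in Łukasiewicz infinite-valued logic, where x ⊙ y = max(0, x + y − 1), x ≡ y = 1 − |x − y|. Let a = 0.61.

0.61

a ⊙ a = max(0, 0.61 + 0.61 − 1) = max(0, 0.22) = 0.22
(a ⊙ a) ≡ a = 1 − |0.22 − 0.61| = 1 − 0.39 = 0.61
(The value 0.61 < 1 shows this instance is not satisfied; fails in Ł∞ since a ⊗ a = max(0, 2a−1) ≠ a in general.)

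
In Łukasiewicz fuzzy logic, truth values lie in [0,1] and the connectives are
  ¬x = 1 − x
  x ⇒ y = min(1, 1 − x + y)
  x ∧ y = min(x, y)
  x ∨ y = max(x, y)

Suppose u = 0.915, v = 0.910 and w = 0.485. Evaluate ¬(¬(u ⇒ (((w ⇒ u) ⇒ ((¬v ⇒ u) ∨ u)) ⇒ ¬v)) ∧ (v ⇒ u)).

0.175

w ⇒ u = min(1, 1 − 0.485 + 0.915) = min(1, 1.430) = 1.000
¬v = 1 − 0.910 = 0.090
¬v ⇒ u = min(1, 1 − 0.090 + 0.915) = min(1, 1.825) = 1.000
(¬v ⇒ u) ∨ u = max(1.000, 0.915) = 1.000
(w ⇒ u) ⇒ ((¬v ⇒ u) ∨ u) = min(1, 1 − 1.000 + 1.000) = min(1, 1.000) = 1.000
((w ⇒ u) ⇒ ((¬v ⇒ u) ∨ u)) ⇒ ¬v = min(1, 1 − 1.000 + 0.090) = min(1, 0.090) = 0.090
u ⇒ (((w ⇒ u) ⇒ ((¬v ⇒ u) ∨ u)) ⇒ ¬v) = min(1, 1 − 0.915 + 0.090) = min(1, 0.175) = 0.175
¬(u ⇒ (((w ⇒ u) ⇒ ((¬v ⇒ u) ∨ u)) ⇒ ¬v)) = 1 − 0.175 = 0.825
v ⇒ u = min(1, 1 − 0.910 + 0.915) = min(1, 1.005) = 1.000
¬(u ⇒ (((w ⇒ u) ⇒ ((¬v ⇒ u) ∨ u)) ⇒ ¬v)) ∧ (v ⇒ u) = min(0.825, 1.000) = 0.825
¬(¬(u ⇒ (((w ⇒ u) ⇒ ((¬v ⇒ u) ∨ u)) ⇒ ¬v)) ∧ (v ⇒ u)) = 1 − 0.825 = 0.175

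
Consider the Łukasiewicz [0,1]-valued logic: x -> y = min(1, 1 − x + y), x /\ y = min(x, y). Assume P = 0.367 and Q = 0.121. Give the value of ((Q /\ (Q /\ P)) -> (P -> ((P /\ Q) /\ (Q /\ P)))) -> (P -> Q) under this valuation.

0.754

Q /\ P = min(0.121, 0.367) = 0.121
Q /\ (Q /\ P) = min(0.121, 0.121) = 0.121
P /\ Q = min(0.367, 0.121) = 0.121
(P /\ Q) /\ (Q /\ P) = min(0.121, 0.121) = 0.121
P -> ((P /\ Q) /\ (Q /\ P)) = min(1, 1 − 0.367 + 0.121) = min(1, 0.754) = 0.754
(Q /\ (Q /\ P)) -> (P -> ((P /\ Q) /\ (Q /\ P))) = min(1, 1 − 0.121 + 0.754) = min(1, 1.633) = 1.000
P -> Q = min(1, 1 − 0.367 + 0.121) = min(1, 0.754) = 0.754
((Q /\ (Q /\ P)) -> (P -> ((P /\ Q) /\ (Q /\ P)))) -> (P -> Q) = min(1, 1 − 1.000 + 0.754) = min(1, 0.754) = 0.754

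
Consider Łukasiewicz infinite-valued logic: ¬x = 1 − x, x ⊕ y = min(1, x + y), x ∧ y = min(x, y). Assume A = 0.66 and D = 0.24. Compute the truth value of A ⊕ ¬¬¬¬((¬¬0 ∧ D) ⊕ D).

¬0 = 1 − 0.00 = 1.00
¬¬0 = 1 − 1.00 = 0.00
¬¬0 ∧ D = min(0.00, 0.24) = 0.00
(¬¬0 ∧ D) ⊕ D = min(1, 0.00 + 0.24) = min(1, 0.24) = 0.24
¬((¬¬0 ∧ D) ⊕ D) = 1 − 0.24 = 0.76
¬¬((¬¬0 ∧ D) ⊕ D) = 1 − 0.76 = 0.24
¬¬¬((¬¬0 ∧ D) ⊕ D) = 1 − 0.24 = 0.76
¬¬¬¬((¬¬0 ∧ D) ⊕ D) = 1 − 0.76 = 0.24
A ⊕ ¬¬¬¬((¬¬0 ∧ D) ⊕ D) = min(1, 0.66 + 0.24) = min(1, 0.90) = 0.90

0.90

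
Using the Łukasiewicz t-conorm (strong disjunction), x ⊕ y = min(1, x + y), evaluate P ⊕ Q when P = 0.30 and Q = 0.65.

0.95

P ⊕ Q = min(1, 0.30 + 0.65) = min(1, 0.95) = 0.95
For comparison, the Gödel t-conorm max(x, y) would give 0.65.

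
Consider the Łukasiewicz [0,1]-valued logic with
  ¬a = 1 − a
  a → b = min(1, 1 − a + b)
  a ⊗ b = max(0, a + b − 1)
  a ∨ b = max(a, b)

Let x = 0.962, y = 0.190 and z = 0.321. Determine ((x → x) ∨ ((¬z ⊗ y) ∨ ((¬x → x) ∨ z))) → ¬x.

x → x = min(1, 1 − 0.962 + 0.962) = min(1, 1.000) = 1.000
¬z = 1 − 0.321 = 0.679
¬z ⊗ y = max(0, 0.679 + 0.190 − 1) = max(0, -0.131) = 0.000
¬x = 1 − 0.962 = 0.038
¬x → x = min(1, 1 − 0.038 + 0.962) = min(1, 1.924) = 1.000
(¬x → x) ∨ z = max(1.000, 0.321) = 1.000
(¬z ⊗ y) ∨ ((¬x → x) ∨ z) = max(0.000, 1.000) = 1.000
(x → x) ∨ ((¬z ⊗ y) ∨ ((¬x → x) ∨ z)) = max(1.000, 1.000) = 1.000
((x → x) ∨ ((¬z ⊗ y) ∨ ((¬x → x) ∨ z))) → ¬x = min(1, 1 − 1.000 + 0.038) = min(1, 0.038) = 0.038

0.038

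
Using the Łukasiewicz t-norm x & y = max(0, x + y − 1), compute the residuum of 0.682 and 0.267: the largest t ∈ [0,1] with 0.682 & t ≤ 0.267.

0.585

The residuum of the Łukasiewicz t-norm gives the supremum: min(1, 1 − 0.682 + 0.267).
1 − 0.682 + 0.267 = 0.585, so t = min(1, 0.585) = 0.585.
Check: 0.682 & 0.585 = max(0, 0.267) = 0.267 ≤ 0.267.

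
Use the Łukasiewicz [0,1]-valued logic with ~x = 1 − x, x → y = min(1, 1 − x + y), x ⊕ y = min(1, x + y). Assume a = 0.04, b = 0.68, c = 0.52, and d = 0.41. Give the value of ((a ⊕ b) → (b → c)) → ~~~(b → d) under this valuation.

a ⊕ b = min(1, 0.04 + 0.68) = min(1, 0.72) = 0.72
b → c = min(1, 1 − 0.68 + 0.52) = min(1, 0.84) = 0.84
(a ⊕ b) → (b → c) = min(1, 1 − 0.72 + 0.84) = min(1, 1.12) = 1.00
b → d = min(1, 1 − 0.68 + 0.41) = min(1, 0.73) = 0.73
~(b → d) = 1 − 0.73 = 0.27
~~(b → d) = 1 − 0.27 = 0.73
~~~(b → d) = 1 − 0.73 = 0.27
((a ⊕ b) → (b → c)) → ~~~(b → d) = min(1, 1 − 1.00 + 0.27) = min(1, 0.27) = 0.27

0.27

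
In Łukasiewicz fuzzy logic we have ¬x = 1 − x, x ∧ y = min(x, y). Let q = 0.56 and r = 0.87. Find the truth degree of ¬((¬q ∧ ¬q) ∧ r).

¬q = 1 − 0.56 = 0.44
¬q ∧ ¬q = min(0.44, 0.44) = 0.44
(¬q ∧ ¬q) ∧ r = min(0.44, 0.87) = 0.44
¬((¬q ∧ ¬q) ∧ r) = 1 − 0.44 = 0.56

0.56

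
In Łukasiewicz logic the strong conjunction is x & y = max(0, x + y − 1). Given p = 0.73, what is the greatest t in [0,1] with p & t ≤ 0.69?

The residuum of the Łukasiewicz t-norm gives the supremum: min(1, 1 − 0.73 + 0.69).
1 − 0.73 + 0.69 = 0.96, so t = min(1, 0.96) = 0.96.
Check: 0.73 & 0.96 = max(0, 0.69) = 0.69 ≤ 0.69.

0.96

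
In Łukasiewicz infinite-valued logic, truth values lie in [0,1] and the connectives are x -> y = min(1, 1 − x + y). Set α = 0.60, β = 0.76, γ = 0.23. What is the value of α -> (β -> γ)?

β -> γ = min(1, 1 − 0.76 + 0.23) = min(1, 0.47) = 0.47
α -> (β -> γ) = min(1, 1 − 0.60 + 0.47) = min(1, 0.87) = 0.87

0.87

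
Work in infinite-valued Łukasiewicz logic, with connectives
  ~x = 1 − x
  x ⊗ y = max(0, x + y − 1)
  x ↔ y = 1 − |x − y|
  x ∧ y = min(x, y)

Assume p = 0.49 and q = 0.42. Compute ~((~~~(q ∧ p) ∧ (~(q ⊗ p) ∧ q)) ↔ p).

q ∧ p = min(0.42, 0.49) = 0.42
~(q ∧ p) = 1 − 0.42 = 0.58
~~(q ∧ p) = 1 − 0.58 = 0.42
~~~(q ∧ p) = 1 − 0.42 = 0.58
q ⊗ p = max(0, 0.42 + 0.49 − 1) = max(0, -0.09) = 0.00
~(q ⊗ p) = 1 − 0.00 = 1.00
~(q ⊗ p) ∧ q = min(1.00, 0.42) = 0.42
~~~(q ∧ p) ∧ (~(q ⊗ p) ∧ q) = min(0.58, 0.42) = 0.42
(~~~(q ∧ p) ∧ (~(q ⊗ p) ∧ q)) ↔ p = 1 − |0.42 − 0.49| = 1 − 0.07 = 0.93
~((~~~(q ∧ p) ∧ (~(q ⊗ p) ∧ q)) ↔ p) = 1 − 0.93 = 0.07

0.07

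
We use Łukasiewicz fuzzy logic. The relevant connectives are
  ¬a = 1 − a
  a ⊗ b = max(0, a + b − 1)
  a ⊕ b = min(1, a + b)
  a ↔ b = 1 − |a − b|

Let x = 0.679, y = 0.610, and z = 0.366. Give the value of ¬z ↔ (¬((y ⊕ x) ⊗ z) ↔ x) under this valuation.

0.679

¬z = 1 − 0.366 = 0.634
y ⊕ x = min(1, 0.610 + 0.679) = min(1, 1.289) = 1.000
(y ⊕ x) ⊗ z = max(0, 1.000 + 0.366 − 1) = max(0, 0.366) = 0.366
¬((y ⊕ x) ⊗ z) = 1 − 0.366 = 0.634
¬((y ⊕ x) ⊗ z) ↔ x = 1 − |0.634 − 0.679| = 1 − 0.045 = 0.955
¬z ↔ (¬((y ⊕ x) ⊗ z) ↔ x) = 1 − |0.634 − 0.955| = 1 − 0.321 = 0.679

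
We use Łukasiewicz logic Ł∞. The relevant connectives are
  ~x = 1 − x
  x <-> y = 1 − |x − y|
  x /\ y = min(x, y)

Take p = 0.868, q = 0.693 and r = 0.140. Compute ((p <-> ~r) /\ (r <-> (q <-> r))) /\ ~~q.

~r = 1 − 0.140 = 0.860
p <-> ~r = 1 − |0.868 − 0.860| = 1 − 0.008 = 0.992
q <-> r = 1 − |0.693 − 0.140| = 1 − 0.553 = 0.447
r <-> (q <-> r) = 1 − |0.140 − 0.447| = 1 − 0.307 = 0.693
(p <-> ~r) /\ (r <-> (q <-> r)) = min(0.992, 0.693) = 0.693
~q = 1 − 0.693 = 0.307
~~q = 1 − 0.307 = 0.693
((p <-> ~r) /\ (r <-> (q <-> r))) /\ ~~q = min(0.693, 0.693) = 0.693

0.693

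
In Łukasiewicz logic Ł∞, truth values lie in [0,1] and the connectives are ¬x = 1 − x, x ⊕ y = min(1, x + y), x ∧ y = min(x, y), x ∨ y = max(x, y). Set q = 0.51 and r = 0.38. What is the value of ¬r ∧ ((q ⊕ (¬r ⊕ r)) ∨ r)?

0.62

¬r = 1 − 0.38 = 0.62
¬r ⊕ r = min(1, 0.62 + 0.38) = min(1, 1.00) = 1.00
q ⊕ (¬r ⊕ r) = min(1, 0.51 + 1.00) = min(1, 1.51) = 1.00
(q ⊕ (¬r ⊕ r)) ∨ r = max(1.00, 0.38) = 1.00
¬r ∧ ((q ⊕ (¬r ⊕ r)) ∨ r) = min(0.62, 1.00) = 0.62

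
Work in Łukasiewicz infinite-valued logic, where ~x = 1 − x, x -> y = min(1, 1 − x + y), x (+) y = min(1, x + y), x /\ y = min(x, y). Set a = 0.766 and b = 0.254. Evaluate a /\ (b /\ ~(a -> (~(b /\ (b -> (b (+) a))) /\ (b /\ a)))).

b (+) a = min(1, 0.254 + 0.766) = min(1, 1.020) = 1.000
b -> (b (+) a) = min(1, 1 − 0.254 + 1.000) = min(1, 1.746) = 1.000
b /\ (b -> (b (+) a)) = min(0.254, 1.000) = 0.254
~(b /\ (b -> (b (+) a))) = 1 − 0.254 = 0.746
b /\ a = min(0.254, 0.766) = 0.254
~(b /\ (b -> (b (+) a))) /\ (b /\ a) = min(0.746, 0.254) = 0.254
a -> (~(b /\ (b -> (b (+) a))) /\ (b /\ a)) = min(1, 1 − 0.766 + 0.254) = min(1, 0.488) = 0.488
~(a -> (~(b /\ (b -> (b (+) a))) /\ (b /\ a))) = 1 − 0.488 = 0.512
b /\ ~(a -> (~(b /\ (b -> (b (+) a))) /\ (b /\ a))) = min(0.254, 0.512) = 0.254
a /\ (b /\ ~(a -> (~(b /\ (b -> (b (+) a))) /\ (b /\ a)))) = min(0.766, 0.254) = 0.254

0.254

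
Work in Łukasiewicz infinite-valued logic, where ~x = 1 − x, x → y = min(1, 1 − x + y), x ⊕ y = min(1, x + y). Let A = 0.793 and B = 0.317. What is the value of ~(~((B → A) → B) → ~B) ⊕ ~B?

0.683

B → A = min(1, 1 − 0.317 + 0.793) = min(1, 1.476) = 1.000
(B → A) → B = min(1, 1 − 1.000 + 0.317) = min(1, 0.317) = 0.317
~((B → A) → B) = 1 − 0.317 = 0.683
~B = 1 − 0.317 = 0.683
~((B → A) → B) → ~B = min(1, 1 − 0.683 + 0.683) = min(1, 1.000) = 1.000
~(~((B → A) → B) → ~B) = 1 − 1.000 = 0.000
~(~((B → A) → B) → ~B) ⊕ ~B = min(1, 0.000 + 0.683) = min(1, 0.683) = 0.683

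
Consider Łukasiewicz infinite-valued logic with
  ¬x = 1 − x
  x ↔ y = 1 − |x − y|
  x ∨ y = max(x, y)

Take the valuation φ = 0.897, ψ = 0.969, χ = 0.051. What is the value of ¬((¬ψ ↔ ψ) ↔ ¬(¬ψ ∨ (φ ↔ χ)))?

0.784

¬ψ = 1 − 0.969 = 0.031
¬ψ ↔ ψ = 1 − |0.031 − 0.969| = 1 − 0.938 = 0.062
φ ↔ χ = 1 − |0.897 − 0.051| = 1 − 0.846 = 0.154
¬ψ ∨ (φ ↔ χ) = max(0.031, 0.154) = 0.154
¬(¬ψ ∨ (φ ↔ χ)) = 1 − 0.154 = 0.846
(¬ψ ↔ ψ) ↔ ¬(¬ψ ∨ (φ ↔ χ)) = 1 − |0.062 − 0.846| = 1 − 0.784 = 0.216
¬((¬ψ ↔ ψ) ↔ ¬(¬ψ ∨ (φ ↔ χ))) = 1 − 0.216 = 0.784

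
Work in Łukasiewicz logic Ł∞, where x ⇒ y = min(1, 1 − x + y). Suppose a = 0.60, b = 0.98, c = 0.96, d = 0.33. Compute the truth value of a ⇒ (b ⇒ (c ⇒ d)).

0.79

c ⇒ d = min(1, 1 − 0.96 + 0.33) = min(1, 0.37) = 0.37
b ⇒ (c ⇒ d) = min(1, 1 − 0.98 + 0.37) = min(1, 0.39) = 0.39
a ⇒ (b ⇒ (c ⇒ d)) = min(1, 1 − 0.60 + 0.39) = min(1, 0.79) = 0.79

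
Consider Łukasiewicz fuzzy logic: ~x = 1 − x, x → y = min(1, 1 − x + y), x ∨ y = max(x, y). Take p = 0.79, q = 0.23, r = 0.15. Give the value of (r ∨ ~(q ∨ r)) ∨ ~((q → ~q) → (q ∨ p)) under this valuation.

q ∨ r = max(0.23, 0.15) = 0.23
~(q ∨ r) = 1 − 0.23 = 0.77
r ∨ ~(q ∨ r) = max(0.15, 0.77) = 0.77
~q = 1 − 0.23 = 0.77
q → ~q = min(1, 1 − 0.23 + 0.77) = min(1, 1.54) = 1.00
q ∨ p = max(0.23, 0.79) = 0.79
(q → ~q) → (q ∨ p) = min(1, 1 − 1.00 + 0.79) = min(1, 0.79) = 0.79
~((q → ~q) → (q ∨ p)) = 1 − 0.79 = 0.21
(r ∨ ~(q ∨ r)) ∨ ~((q → ~q) → (q ∨ p)) = max(0.77, 0.21) = 0.77

0.77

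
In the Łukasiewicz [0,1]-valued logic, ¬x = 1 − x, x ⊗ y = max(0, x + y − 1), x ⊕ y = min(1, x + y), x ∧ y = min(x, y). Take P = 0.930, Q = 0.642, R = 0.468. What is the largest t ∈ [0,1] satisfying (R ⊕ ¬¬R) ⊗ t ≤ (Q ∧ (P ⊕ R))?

¬R = 1 − 0.468 = 0.532
¬¬R = 1 − 0.532 = 0.468
R ⊕ ¬¬R = min(1, 0.468 + 0.468) = min(1, 0.936) = 0.936
So the left factor is R ⊕ ¬¬R = 0.936.
P ⊕ R = min(1, 0.930 + 0.468) = min(1, 1.398) = 1.000
Q ∧ (P ⊕ R) = min(0.642, 1.000) = 0.642
So the right-hand bound is Q ∧ (P ⊕ R) = 0.642.
The residuum of the Łukasiewicz t-norm gives the supremum: min(1, 1 − 0.936 + 0.642).
1 − 0.936 + 0.642 = 0.706, so t = min(1, 0.706) = 0.706.
Check: 0.936 ⊗ 0.706 = max(0, 0.642) = 0.642 ≤ 0.642.

0.706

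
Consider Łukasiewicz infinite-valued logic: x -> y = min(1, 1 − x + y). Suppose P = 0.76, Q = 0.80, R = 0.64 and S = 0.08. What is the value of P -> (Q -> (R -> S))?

0.88

R -> S = min(1, 1 − 0.64 + 0.08) = min(1, 0.44) = 0.44
Q -> (R -> S) = min(1, 1 − 0.80 + 0.44) = min(1, 0.64) = 0.64
P -> (Q -> (R -> S)) = min(1, 1 − 0.76 + 0.64) = min(1, 0.88) = 0.88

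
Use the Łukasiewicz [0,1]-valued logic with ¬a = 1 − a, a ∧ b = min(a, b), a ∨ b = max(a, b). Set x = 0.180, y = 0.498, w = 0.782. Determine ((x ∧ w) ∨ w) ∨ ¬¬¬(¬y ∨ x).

0.782

x ∧ w = min(0.180, 0.782) = 0.180
(x ∧ w) ∨ w = max(0.180, 0.782) = 0.782
¬y = 1 − 0.498 = 0.502
¬y ∨ x = max(0.502, 0.180) = 0.502
¬(¬y ∨ x) = 1 − 0.502 = 0.498
¬¬(¬y ∨ x) = 1 − 0.498 = 0.502
¬¬¬(¬y ∨ x) = 1 − 0.502 = 0.498
((x ∧ w) ∨ w) ∨ ¬¬¬(¬y ∨ x) = max(0.782, 0.498) = 0.782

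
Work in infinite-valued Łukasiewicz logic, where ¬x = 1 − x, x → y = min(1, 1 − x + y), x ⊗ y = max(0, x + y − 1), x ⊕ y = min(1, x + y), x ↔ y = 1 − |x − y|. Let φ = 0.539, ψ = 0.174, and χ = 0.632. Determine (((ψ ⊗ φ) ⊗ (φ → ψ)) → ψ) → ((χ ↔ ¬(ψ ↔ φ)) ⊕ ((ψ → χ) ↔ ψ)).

ψ ⊗ φ = max(0, 0.174 + 0.539 − 1) = max(0, -0.287) = 0.000
φ → ψ = min(1, 1 − 0.539 + 0.174) = min(1, 0.635) = 0.635
(ψ ⊗ φ) ⊗ (φ → ψ) = max(0, 0.000 + 0.635 − 1) = max(0, -0.365) = 0.000
((ψ ⊗ φ) ⊗ (φ → ψ)) → ψ = min(1, 1 − 0.000 + 0.174) = min(1, 1.174) = 1.000
ψ ↔ φ = 1 − |0.174 − 0.539| = 1 − 0.365 = 0.635
¬(ψ ↔ φ) = 1 − 0.635 = 0.365
χ ↔ ¬(ψ ↔ φ) = 1 − |0.632 − 0.365| = 1 − 0.267 = 0.733
ψ → χ = min(1, 1 − 0.174 + 0.632) = min(1, 1.458) = 1.000
(ψ → χ) ↔ ψ = 1 − |1.000 − 0.174| = 1 − 0.826 = 0.174
(χ ↔ ¬(ψ ↔ φ)) ⊕ ((ψ → χ) ↔ ψ) = min(1, 0.733 + 0.174) = min(1, 0.907) = 0.907
(((ψ ⊗ φ) ⊗ (φ → ψ)) → ψ) → ((χ ↔ ¬(ψ ↔ φ)) ⊕ ((ψ → χ) ↔ ψ)) = min(1, 1 − 1.000 + 0.907) = min(1, 0.907) = 0.907

0.907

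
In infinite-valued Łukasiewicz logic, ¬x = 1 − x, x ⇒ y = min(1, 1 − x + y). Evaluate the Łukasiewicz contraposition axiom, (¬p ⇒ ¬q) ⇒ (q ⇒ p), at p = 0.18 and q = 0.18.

1.00

¬p = 1 − 0.18 = 0.82
¬q = 1 − 0.18 = 0.82
¬p ⇒ ¬q = min(1, 1 − 0.82 + 0.82) = min(1, 1.00) = 1.00
q ⇒ p = min(1, 1 − 0.18 + 0.18) = min(1, 1.00) = 1.00
(¬p ⇒ ¬q) ⇒ (q ⇒ p) = min(1, 1 − 1.00 + 1.00) = min(1, 1.00) = 1.00
(As expected: an axiom of Ł∞, always 1.)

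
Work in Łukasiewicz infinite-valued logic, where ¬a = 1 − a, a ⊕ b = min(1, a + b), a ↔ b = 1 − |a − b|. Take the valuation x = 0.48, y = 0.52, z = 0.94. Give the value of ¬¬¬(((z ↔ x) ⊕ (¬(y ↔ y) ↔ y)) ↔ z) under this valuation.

z ↔ x = 1 − |0.94 − 0.48| = 1 − 0.46 = 0.54
y ↔ y = 1 − |0.52 − 0.52| = 1 − 0.00 = 1.00
¬(y ↔ y) = 1 − 1.00 = 0.00
¬(y ↔ y) ↔ y = 1 − |0.00 − 0.52| = 1 − 0.52 = 0.48
(z ↔ x) ⊕ (¬(y ↔ y) ↔ y) = min(1, 0.54 + 0.48) = min(1, 1.02) = 1.00
((z ↔ x) ⊕ (¬(y ↔ y) ↔ y)) ↔ z = 1 − |1.00 − 0.94| = 1 − 0.06 = 0.94
¬(((z ↔ x) ⊕ (¬(y ↔ y) ↔ y)) ↔ z) = 1 − 0.94 = 0.06
¬¬(((z ↔ x) ⊕ (¬(y ↔ y) ↔ y)) ↔ z) = 1 − 0.06 = 0.94
¬¬¬(((z ↔ x) ⊕ (¬(y ↔ y) ↔ y)) ↔ z) = 1 − 0.94 = 0.06

0.06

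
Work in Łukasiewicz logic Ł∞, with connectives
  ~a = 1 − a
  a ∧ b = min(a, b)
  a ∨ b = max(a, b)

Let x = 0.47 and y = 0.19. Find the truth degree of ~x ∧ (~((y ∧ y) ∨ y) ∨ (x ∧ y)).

0.53

~x = 1 − 0.47 = 0.53
y ∧ y = min(0.19, 0.19) = 0.19
(y ∧ y) ∨ y = max(0.19, 0.19) = 0.19
~((y ∧ y) ∨ y) = 1 − 0.19 = 0.81
x ∧ y = min(0.47, 0.19) = 0.19
~((y ∧ y) ∨ y) ∨ (x ∧ y) = max(0.81, 0.19) = 0.81
~x ∧ (~((y ∧ y) ∨ y) ∨ (x ∧ y)) = min(0.53, 0.81) = 0.53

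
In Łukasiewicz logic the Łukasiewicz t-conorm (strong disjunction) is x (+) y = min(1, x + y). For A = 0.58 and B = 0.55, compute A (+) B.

A (+) B = min(1, 0.58 + 0.55) = min(1, 1.13) = 1.00
For comparison, the Gödel t-conorm max(x, y) would give 0.58.

1.00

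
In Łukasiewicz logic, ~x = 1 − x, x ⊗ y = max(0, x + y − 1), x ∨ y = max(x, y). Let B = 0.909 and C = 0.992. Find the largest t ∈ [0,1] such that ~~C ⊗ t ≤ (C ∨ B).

1.000

~C = 1 − 0.992 = 0.008
~~C = 1 − 0.008 = 0.992
So the left factor is ~~C = 0.992.
C ∨ B = max(0.992, 0.909) = 0.992
So the right-hand bound is C ∨ B = 0.992.
The residuum of the Łukasiewicz t-norm gives the supremum: min(1, 1 − 0.992 + 0.992).
1 − 0.992 + 0.992 = 1.000, so t = min(1, 1.000) = 1.000.
Check: 0.992 ⊗ 1.000 = max(0, 0.992) = 0.992 ≤ 0.992.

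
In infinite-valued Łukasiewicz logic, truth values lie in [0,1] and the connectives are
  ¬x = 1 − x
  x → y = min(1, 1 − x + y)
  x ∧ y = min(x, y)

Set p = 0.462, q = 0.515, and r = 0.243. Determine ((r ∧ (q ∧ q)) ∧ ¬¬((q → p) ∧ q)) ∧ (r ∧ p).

q ∧ q = min(0.515, 0.515) = 0.515
r ∧ (q ∧ q) = min(0.243, 0.515) = 0.243
q → p = min(1, 1 − 0.515 + 0.462) = min(1, 0.947) = 0.947
(q → p) ∧ q = min(0.947, 0.515) = 0.515
¬((q → p) ∧ q) = 1 − 0.515 = 0.485
¬¬((q → p) ∧ q) = 1 − 0.485 = 0.515
(r ∧ (q ∧ q)) ∧ ¬¬((q → p) ∧ q) = min(0.243, 0.515) = 0.243
r ∧ p = min(0.243, 0.462) = 0.243
((r ∧ (q ∧ q)) ∧ ¬¬((q → p) ∧ q)) ∧ (r ∧ p) = min(0.243, 0.243) = 0.243

0.243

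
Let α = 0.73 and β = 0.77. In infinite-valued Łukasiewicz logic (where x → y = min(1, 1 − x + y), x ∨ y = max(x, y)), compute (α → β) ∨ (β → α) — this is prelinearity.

α → β = min(1, 1 − 0.73 + 0.77) = min(1, 1.04) = 1.00
β → α = min(1, 1 − 0.77 + 0.73) = min(1, 0.96) = 0.96
(α → β) ∨ (β → α) = max(1.00, 0.96) = 1.00
(As expected: a Ł∞-tautology — holds in every MV-chain.)

1.00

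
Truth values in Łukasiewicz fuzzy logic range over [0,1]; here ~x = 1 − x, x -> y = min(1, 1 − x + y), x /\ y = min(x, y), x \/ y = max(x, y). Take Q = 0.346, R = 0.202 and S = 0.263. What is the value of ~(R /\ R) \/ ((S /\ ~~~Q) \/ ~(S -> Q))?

0.798

R /\ R = min(0.202, 0.202) = 0.202
~(R /\ R) = 1 − 0.202 = 0.798
~Q = 1 − 0.346 = 0.654
~~Q = 1 − 0.654 = 0.346
~~~Q = 1 − 0.346 = 0.654
S /\ ~~~Q = min(0.263, 0.654) = 0.263
S -> Q = min(1, 1 − 0.263 + 0.346) = min(1, 1.083) = 1.000
~(S -> Q) = 1 − 1.000 = 0.000
(S /\ ~~~Q) \/ ~(S -> Q) = max(0.263, 0.000) = 0.263
~(R /\ R) \/ ((S /\ ~~~Q) \/ ~(S -> Q)) = max(0.798, 0.263) = 0.798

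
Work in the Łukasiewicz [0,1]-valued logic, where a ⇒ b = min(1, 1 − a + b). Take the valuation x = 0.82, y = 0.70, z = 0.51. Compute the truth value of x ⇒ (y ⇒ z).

0.99

y ⇒ z = min(1, 1 − 0.70 + 0.51) = min(1, 0.81) = 0.81
x ⇒ (y ⇒ z) = min(1, 1 − 0.82 + 0.81) = min(1, 0.99) = 0.99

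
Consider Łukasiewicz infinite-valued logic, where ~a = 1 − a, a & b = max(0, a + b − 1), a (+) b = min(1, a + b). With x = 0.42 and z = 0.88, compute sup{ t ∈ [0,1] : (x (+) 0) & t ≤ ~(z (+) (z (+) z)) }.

0.58

x (+) 0 = min(1, 0.42 + 0.00) = min(1, 0.42) = 0.42
So the left factor is x (+) 0 = 0.42.
z (+) z = min(1, 0.88 + 0.88) = min(1, 1.76) = 1.00
z (+) (z (+) z) = min(1, 0.88 + 1.00) = min(1, 1.88) = 1.00
~(z (+) (z (+) z)) = 1 − 1.00 = 0.00
So the right-hand bound is ~(z (+) (z (+) z)) = 0.00.
The residuum of the Łukasiewicz t-norm gives the supremum: min(1, 1 − 0.42 + 0.00).
1 − 0.42 + 0.00 = 0.58, so t = min(1, 0.58) = 0.58.
Check: 0.42 & 0.58 = max(0, 0.00) = 0.00 ≤ 0.00.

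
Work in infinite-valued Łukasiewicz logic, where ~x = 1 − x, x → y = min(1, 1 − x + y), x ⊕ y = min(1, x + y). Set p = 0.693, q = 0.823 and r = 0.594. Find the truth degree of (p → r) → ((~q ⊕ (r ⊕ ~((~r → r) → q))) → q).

0.974

p → r = min(1, 1 − 0.693 + 0.594) = min(1, 0.901) = 0.901
~q = 1 − 0.823 = 0.177
~r = 1 − 0.594 = 0.406
~r → r = min(1, 1 − 0.406 + 0.594) = min(1, 1.188) = 1.000
(~r → r) → q = min(1, 1 − 1.000 + 0.823) = min(1, 0.823) = 0.823
~((~r → r) → q) = 1 − 0.823 = 0.177
r ⊕ ~((~r → r) → q) = min(1, 0.594 + 0.177) = min(1, 0.771) = 0.771
~q ⊕ (r ⊕ ~((~r → r) → q)) = min(1, 0.177 + 0.771) = min(1, 0.948) = 0.948
(~q ⊕ (r ⊕ ~((~r → r) → q))) → q = min(1, 1 − 0.948 + 0.823) = min(1, 0.875) = 0.875
(p → r) → ((~q ⊕ (r ⊕ ~((~r → r) → q))) → q) = min(1, 1 − 0.901 + 0.875) = min(1, 0.974) = 0.974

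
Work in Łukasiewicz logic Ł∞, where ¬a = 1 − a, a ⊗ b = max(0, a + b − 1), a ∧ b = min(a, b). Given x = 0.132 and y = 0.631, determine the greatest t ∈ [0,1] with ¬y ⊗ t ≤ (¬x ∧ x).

¬y = 1 − 0.631 = 0.369
So the left factor is ¬y = 0.369.
¬x = 1 − 0.132 = 0.868
¬x ∧ x = min(0.868, 0.132) = 0.132
So the right-hand bound is ¬x ∧ x = 0.132.
The residuum of the Łukasiewicz t-norm gives the supremum: min(1, 1 − 0.369 + 0.132).
1 − 0.369 + 0.132 = 0.763, so t = min(1, 0.763) = 0.763.
Check: 0.369 ⊗ 0.763 = max(0, 0.132) = 0.132 ≤ 0.132.

0.763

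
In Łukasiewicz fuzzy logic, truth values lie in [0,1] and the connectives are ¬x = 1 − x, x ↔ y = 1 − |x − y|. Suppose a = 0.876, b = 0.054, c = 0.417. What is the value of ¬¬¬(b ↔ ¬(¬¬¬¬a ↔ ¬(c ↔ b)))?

0.459

¬a = 1 − 0.876 = 0.124
¬¬a = 1 − 0.124 = 0.876
¬¬¬a = 1 − 0.876 = 0.124
¬¬¬¬a = 1 − 0.124 = 0.876
c ↔ b = 1 − |0.417 − 0.054| = 1 − 0.363 = 0.637
¬(c ↔ b) = 1 − 0.637 = 0.363
¬¬¬¬a ↔ ¬(c ↔ b) = 1 − |0.876 − 0.363| = 1 − 0.513 = 0.487
¬(¬¬¬¬a ↔ ¬(c ↔ b)) = 1 − 0.487 = 0.513
b ↔ ¬(¬¬¬¬a ↔ ¬(c ↔ b)) = 1 − |0.054 − 0.513| = 1 − 0.459 = 0.541
¬(b ↔ ¬(¬¬¬¬a ↔ ¬(c ↔ b))) = 1 − 0.541 = 0.459
¬¬(b ↔ ¬(¬¬¬¬a ↔ ¬(c ↔ b))) = 1 − 0.459 = 0.541
¬¬¬(b ↔ ¬(¬¬¬¬a ↔ ¬(c ↔ b))) = 1 − 0.541 = 0.459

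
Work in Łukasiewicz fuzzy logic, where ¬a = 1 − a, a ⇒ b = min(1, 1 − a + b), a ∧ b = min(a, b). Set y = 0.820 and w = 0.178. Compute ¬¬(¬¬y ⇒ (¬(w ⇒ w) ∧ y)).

¬y = 1 − 0.820 = 0.180
¬¬y = 1 − 0.180 = 0.820
w ⇒ w = min(1, 1 − 0.178 + 0.178) = min(1, 1.000) = 1.000
¬(w ⇒ w) = 1 − 1.000 = 0.000
¬(w ⇒ w) ∧ y = min(0.000, 0.820) = 0.000
¬¬y ⇒ (¬(w ⇒ w) ∧ y) = min(1, 1 − 0.820 + 0.000) = min(1, 0.180) = 0.180
¬(¬¬y ⇒ (¬(w ⇒ w) ∧ y)) = 1 − 0.180 = 0.820
¬¬(¬¬y ⇒ (¬(w ⇒ w) ∧ y)) = 1 − 0.820 = 0.180

0.180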